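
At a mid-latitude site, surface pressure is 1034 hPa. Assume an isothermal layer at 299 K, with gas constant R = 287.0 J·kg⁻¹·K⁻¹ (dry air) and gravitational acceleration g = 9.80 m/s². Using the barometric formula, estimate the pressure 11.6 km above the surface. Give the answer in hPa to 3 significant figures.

Scale height: H = RT/g = 287.0 × 299 / 9.80 = 8756.4 m.
Barometric formula: P = P₀ exp(−z/H).
z/H = 11600/8756.4 = 1.3247; exp(−1.3247) = 0.26588.
P = 1034 × 0.26588 = 274.92 hPa.

P ≈ 275 hPa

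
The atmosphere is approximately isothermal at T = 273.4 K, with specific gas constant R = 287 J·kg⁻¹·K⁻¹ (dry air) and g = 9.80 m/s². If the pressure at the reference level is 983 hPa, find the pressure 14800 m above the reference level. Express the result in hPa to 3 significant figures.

P ≈ 155 hPa

Scale height: H = RT/g = 287 × 273.4 / 9.80 = 8006.7 m.
Barometric formula: P = P₀ exp(−z/H).
z/H = 14800/8006.7 = 1.8485; exp(−1.8485) = 0.15747.
P = 983 × 0.15747 = 154.79 hPa.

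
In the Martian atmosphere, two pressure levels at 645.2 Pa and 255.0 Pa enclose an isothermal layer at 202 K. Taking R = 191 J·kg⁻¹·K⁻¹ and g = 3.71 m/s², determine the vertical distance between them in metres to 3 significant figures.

Hypsometric equation: Δz = (R T̄/g) ln(P₁/P₂).
R T̄/g = 191 × 202 / 3.71 = 10399 m.
ln(645.2/255.0) = ln(2.5302) = 0.92830.
Δz = 10399 × 0.92830 = 9653.4 m.

Δz ≈ 9650 m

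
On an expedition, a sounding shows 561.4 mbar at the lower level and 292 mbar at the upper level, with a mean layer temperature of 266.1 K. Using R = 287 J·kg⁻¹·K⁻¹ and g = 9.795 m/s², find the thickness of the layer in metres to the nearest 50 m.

Hypsometric equation: Δz = (R T̄/g) ln(P₁/P₂).
R T̄/g = 287 × 266.1 / 9.795 = 7796.9 m.
ln(561.4/292) = ln(1.9226) = 0.65368.
Δz = 7796.9 × 0.65368 = 5096.7 m.

Δz ≈ 5100 m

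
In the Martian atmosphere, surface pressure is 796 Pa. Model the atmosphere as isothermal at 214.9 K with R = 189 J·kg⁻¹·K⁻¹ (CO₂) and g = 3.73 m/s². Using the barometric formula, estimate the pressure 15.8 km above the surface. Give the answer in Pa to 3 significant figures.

P ≈ 187 Pa

Scale height: H = RT/g = 189 × 214.9 / 3.73 = 10889 m.
Barometric formula: P = P₀ exp(−z/H).
z/H = 15800/10889 = 1.4510; exp(−1.4510) = 0.23434.
P = 796 × 0.23434 = 186.53 Pa.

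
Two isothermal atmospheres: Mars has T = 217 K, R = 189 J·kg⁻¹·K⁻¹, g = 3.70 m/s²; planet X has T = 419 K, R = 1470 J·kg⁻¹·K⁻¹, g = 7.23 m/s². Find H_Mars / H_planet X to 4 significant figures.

H = RT/g for each body.
H_Mars = 189 × 217 / 3.70 = 11085 m.
H_planet X = 1470 × 419 / 7.23 = 85191 m.
H_Mars/H_planet X = 11085/85191 = 0.13012.

H_Mars/H_planet X ≈ 0.1301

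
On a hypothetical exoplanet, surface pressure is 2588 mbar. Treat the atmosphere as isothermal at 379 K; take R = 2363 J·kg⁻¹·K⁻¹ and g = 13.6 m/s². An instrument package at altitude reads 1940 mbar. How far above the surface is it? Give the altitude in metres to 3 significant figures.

z ≈ 19000 m

Scale height: H = RT/g = 2363 × 379 / 13.6 = 65851 m.
Invert the barometric formula: z = H ln(P₀/P).
P₀/P = 2588/1940 = 1.3340; ln(1.3340) = 0.28818.
z = 65851 × 0.28818 = 18977 m.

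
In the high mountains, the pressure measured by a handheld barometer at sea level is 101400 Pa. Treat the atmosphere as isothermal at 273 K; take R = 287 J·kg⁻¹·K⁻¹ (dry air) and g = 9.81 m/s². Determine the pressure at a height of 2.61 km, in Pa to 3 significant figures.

P ≈ 73100 Pa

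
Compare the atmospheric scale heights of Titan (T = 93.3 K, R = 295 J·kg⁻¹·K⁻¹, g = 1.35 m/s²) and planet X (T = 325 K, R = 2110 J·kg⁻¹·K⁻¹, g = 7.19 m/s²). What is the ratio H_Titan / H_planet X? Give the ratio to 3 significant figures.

H = RT/g for each body.
H_Titan = 295 × 93.3 / 1.35 = 20388 m.
H_planet X = 2110 × 325 / 7.19 = 95376 m.
H_Titan/H_planet X = 20388/95376 = 0.21376.

H_Titan/H_planet X ≈ 0.214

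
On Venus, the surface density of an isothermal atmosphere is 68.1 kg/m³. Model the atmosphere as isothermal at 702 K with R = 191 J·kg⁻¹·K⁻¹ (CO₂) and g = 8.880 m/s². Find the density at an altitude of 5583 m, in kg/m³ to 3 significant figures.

ρ ≈ 47.1 kg/m³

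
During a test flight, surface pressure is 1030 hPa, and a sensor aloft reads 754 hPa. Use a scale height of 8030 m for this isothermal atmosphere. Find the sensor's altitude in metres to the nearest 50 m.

z ≈ 2500 m

Invert the barometric formula: z = H ln(P₀/P).
P₀/P = 1030/754 = 1.3660; ln(1.3660) = 0.31189.
z = 8030.0 × 0.31189 = 2504.5 m.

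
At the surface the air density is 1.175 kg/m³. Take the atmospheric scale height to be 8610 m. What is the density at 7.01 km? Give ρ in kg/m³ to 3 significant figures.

ρ ≈ 0.521 kg/m³

In an isothermal atmosphere, density decays like pressure: ρ = ρ₀ exp(−z/H).
z/H = 7010.0/8610.0 = 0.81417; exp(−0.81417) = 0.44301.
ρ = 1.175 × 0.44301 = 0.52054 kg/m³.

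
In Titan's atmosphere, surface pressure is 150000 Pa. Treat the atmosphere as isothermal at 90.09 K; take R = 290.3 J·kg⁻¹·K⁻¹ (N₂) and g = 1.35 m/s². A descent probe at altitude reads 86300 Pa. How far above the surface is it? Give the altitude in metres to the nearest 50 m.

Scale height: H = RT/g = 290.3 × 90.09 / 1.35 = 19373 m.
Invert the barometric formula: z = H ln(P₀/P).
P₀/P = 150000/86300 = 1.7381; ln(1.7381) = 0.55279.
z = 19373 × 0.55279 = 10709 m.

z ≈ 10700 m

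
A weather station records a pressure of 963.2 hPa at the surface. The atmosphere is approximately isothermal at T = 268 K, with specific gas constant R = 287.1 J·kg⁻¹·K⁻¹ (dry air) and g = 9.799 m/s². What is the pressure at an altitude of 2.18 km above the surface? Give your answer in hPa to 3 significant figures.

Scale height: H = RT/g = 287.1 × 268 / 9.799 = 7852.1 m.
Barometric formula: P = P₀ exp(−z/H).
z/H = 2180.0/7852.1 = 0.27763; exp(−0.27763) = 0.75758.
P = 963.2 × 0.75758 = 729.70 hPa.

P ≈ 730 hPa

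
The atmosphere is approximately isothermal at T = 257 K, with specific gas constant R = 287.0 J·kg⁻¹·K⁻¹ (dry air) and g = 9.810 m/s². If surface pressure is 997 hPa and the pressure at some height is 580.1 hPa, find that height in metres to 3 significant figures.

z ≈ 4070 m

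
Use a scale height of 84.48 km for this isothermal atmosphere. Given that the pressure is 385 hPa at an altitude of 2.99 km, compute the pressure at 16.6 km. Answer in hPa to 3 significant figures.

Between two levels, P₂ = P₁ exp(−Δz/H) with Δz = z₂ − z₁.
Δz = 16600 − 2990.0 = 13610 m; Δz/H = 13610/84480 = 0.16110.
P₂ = 385 × exp(−0.16110) = 385 × 0.85121 = 327.72 hPa.

P ≈ 328 hPa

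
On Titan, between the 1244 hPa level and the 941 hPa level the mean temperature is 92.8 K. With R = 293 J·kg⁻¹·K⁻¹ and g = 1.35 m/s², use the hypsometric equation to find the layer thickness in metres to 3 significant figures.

Hypsometric equation: Δz = (R T̄/g) ln(P₁/P₂).
R T̄/g = 293 × 92.8 / 1.35 = 20141 m.
ln(1244/941) = ln(1.3220) = 0.27915.
Δz = 20141 × 0.27915 = 5622.4 m.

Δz ≈ 5620 m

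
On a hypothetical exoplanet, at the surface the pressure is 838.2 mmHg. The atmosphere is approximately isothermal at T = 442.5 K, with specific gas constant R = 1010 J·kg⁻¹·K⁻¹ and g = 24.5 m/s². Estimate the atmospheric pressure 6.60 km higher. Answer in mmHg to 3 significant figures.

P ≈ 584 mmHg

Scale height: H = RT/g = 1010 × 442.5 / 24.5 = 18242 m.
Barometric formula: P = P₀ exp(−z/H).
z/H = 6600.0/18242 = 0.36180; exp(−0.36180) = 0.69642.
P = 838.2 × 0.69642 = 583.74 mmHg.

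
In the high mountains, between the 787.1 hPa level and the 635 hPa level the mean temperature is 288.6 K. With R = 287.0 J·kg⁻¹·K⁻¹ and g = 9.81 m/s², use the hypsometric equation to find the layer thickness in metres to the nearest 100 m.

Δz ≈ 1800 m

Hypsometric equation: Δz = (R T̄/g) ln(P₁/P₂).
R T̄/g = 287.0 × 288.6 / 9.81 = 8443.2 m.
ln(787.1/635) = ln(1.2395) = 0.21471.
Δz = 8443.2 × 0.21471 = 1812.8 m.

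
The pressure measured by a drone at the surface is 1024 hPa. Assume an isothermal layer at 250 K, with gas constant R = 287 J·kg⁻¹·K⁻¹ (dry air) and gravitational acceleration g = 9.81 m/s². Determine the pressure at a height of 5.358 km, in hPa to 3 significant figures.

Scale height: H = RT/g = 287 × 250 / 9.81 = 7314.0 m.
Barometric formula: P = P₀ exp(−z/H).
z/H = 5358.0/7314.0 = 0.73257; exp(−0.73257) = 0.48067.
P = 1024 × 0.48067 = 492.21 hPa.

P ≈ 492 hPa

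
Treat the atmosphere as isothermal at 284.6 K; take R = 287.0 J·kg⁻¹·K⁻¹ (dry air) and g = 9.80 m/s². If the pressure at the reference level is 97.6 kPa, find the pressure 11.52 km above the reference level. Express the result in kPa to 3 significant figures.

Scale height: H = RT/g = 287.0 × 284.6 / 9.80 = 8334.7 m.
Barometric formula: P = P₀ exp(−z/H).
z/H = 11520/8334.7 = 1.3822; exp(−1.3822) = 0.25103.
P = 97.6 × 0.25103 = 24.501 kPa.

P ≈ 24.5 kPa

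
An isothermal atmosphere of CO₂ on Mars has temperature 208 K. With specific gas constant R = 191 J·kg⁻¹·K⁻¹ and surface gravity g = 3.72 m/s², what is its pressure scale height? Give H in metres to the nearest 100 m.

H ≈ 10700 m

The scale height of an isothermal atmosphere is H = RT/g.
H = 191 × 208 / 3.72 = 39728/3.72 = 10680 m.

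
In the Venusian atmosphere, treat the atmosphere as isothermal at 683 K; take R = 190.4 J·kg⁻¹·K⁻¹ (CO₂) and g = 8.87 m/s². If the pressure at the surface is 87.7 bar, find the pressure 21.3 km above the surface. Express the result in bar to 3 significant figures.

P ≈ 20.5 bar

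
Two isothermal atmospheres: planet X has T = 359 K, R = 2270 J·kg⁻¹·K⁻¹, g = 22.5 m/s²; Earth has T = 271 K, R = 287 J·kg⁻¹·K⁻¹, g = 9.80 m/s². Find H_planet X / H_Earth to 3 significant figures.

H_planet X/H_Earth ≈ 4.56

H = RT/g for each body.
H_planet X = 2270 × 359 / 22.5 = 36219 m.
H_Earth = 287 × 271 / 9.80 = 7936.4 m.
H_planet X/H_Earth = 36219/7936.4 = 4.5637.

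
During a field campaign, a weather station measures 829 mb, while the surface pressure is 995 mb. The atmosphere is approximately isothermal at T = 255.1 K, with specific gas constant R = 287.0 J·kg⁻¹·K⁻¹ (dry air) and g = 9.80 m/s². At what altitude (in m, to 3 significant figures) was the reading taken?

Scale height: H = RT/g = 287.0 × 255.1 / 9.80 = 7470.8 m.
Invert the barometric formula: z = H ln(P₀/P).
P₀/P = 995/829 = 1.2002; ln(1.2002) = 0.18249.
z = 7470.8 × 0.18249 = 1363.3 m.

z ≈ 1360 m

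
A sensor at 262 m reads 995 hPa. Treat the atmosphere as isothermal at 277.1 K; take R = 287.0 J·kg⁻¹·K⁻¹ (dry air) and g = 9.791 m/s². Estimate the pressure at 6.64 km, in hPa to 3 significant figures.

P ≈ 454 hPa

Scale height: H = RT/g = 287.0 × 277.1 / 9.791 = 8122.5 m.
Between two levels, P₂ = P₁ exp(−Δz/H) with Δz = z₂ − z₁.
Δz = 6640.0 − 262.00 = 6378.0 m; Δz/H = 6378.0/8122.5 = 0.78523.
P₂ = 995 × exp(−0.78523) = 995 × 0.45601 = 453.73 hPa.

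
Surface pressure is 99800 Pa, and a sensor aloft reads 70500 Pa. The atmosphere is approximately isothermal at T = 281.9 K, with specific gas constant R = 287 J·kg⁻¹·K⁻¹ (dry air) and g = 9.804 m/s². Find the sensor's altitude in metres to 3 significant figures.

Scale height: H = RT/g = 287 × 281.9 / 9.804 = 8252.3 m.
Invert the barometric formula: z = H ln(P₀/P).
P₀/P = 99800/70500 = 1.4156; ln(1.4156) = 0.34755.
z = 8252.3 × 0.34755 = 2868.1 m.

z ≈ 2870 m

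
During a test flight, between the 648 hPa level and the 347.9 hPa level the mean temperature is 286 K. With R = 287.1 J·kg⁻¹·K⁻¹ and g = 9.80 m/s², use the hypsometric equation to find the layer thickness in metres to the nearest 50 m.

Δz ≈ 5200 m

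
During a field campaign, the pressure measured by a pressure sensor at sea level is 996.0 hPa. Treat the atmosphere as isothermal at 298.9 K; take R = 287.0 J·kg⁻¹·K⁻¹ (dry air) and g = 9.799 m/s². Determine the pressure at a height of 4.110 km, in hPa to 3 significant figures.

Scale height: H = RT/g = 287.0 × 298.9 / 9.799 = 8754.4 m.
Barometric formula: P = P₀ exp(−z/H).
z/H = 4110.0/8754.4 = 0.46948; exp(−0.46948) = 0.62533.
P = 996.0 × 0.62533 = 622.83 hPa.

P ≈ 623 hPa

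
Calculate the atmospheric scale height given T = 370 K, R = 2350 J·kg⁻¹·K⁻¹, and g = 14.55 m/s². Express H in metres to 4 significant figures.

H ≈ 59760 m

The scale height of an isothermal atmosphere is H = RT/g.
H = 2350 × 370 / 14.55 = 869500/14.55 = 59759 m.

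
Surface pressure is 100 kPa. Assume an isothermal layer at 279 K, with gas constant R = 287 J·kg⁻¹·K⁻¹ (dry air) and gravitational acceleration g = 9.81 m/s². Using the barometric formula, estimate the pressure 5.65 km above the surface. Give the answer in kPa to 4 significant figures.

P ≈ 50.05 kPa

Scale height: H = RT/g = 287 × 279 / 9.81 = 8162.4 m.
Barometric formula: P = P₀ exp(−z/H).
z/H = 5650.0/8162.4 = 0.69220; exp(−0.69220) = 0.50047.
P = 100 × 0.50047 = 50.047 kPa.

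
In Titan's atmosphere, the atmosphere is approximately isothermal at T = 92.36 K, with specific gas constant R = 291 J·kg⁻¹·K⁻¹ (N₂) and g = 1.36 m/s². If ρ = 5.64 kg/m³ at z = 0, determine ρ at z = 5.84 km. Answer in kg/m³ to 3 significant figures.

ρ ≈ 4.20 kg/m³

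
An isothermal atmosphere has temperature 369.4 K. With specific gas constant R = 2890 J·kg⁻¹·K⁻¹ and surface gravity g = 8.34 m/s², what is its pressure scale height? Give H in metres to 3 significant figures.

The scale height of an isothermal atmosphere is H = RT/g.
H = 2890 × 369.4 / 8.34 = 1067600/8.34 = 128010 m.

H ≈ 128000 m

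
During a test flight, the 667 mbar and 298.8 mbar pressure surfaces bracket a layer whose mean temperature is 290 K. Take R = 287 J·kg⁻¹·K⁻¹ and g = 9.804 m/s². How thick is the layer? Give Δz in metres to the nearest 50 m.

Hypsometric equation: Δz = (R T̄/g) ln(P₁/P₂).
R T̄/g = 287 × 290 / 9.804 = 8489.4 m.
ln(667/298.8) = ln(2.2323) = 0.80303.
Δz = 8489.4 × 0.80303 = 6817.2 m.

Δz ≈ 6800 m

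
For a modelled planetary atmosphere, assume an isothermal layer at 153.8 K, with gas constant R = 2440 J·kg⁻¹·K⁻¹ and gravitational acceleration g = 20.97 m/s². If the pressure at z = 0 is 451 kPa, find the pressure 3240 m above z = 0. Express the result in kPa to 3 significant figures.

Scale height: H = RT/g = 2440 × 153.8 / 20.97 = 17896 m.
Barometric formula: P = P₀ exp(−z/H).
z/H = 3240.0/17896 = 0.18105; exp(−0.18105) = 0.83439.
P = 451 × 0.83439 = 376.31 kPa.

P ≈ 376 kPa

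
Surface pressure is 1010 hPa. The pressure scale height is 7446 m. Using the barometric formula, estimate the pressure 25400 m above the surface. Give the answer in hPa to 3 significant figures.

Barometric formula: P = P₀ exp(−z/H).
z/H = 25400/7446.0 = 3.4112; exp(−3.4112) = 0.033002.
P = 1010 × 0.033002 = 33.332 hPa.

P ≈ 33.3 hPa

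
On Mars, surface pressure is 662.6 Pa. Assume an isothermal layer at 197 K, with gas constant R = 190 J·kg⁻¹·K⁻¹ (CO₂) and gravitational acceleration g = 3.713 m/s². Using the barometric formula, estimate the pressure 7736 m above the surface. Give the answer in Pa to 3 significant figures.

P ≈ 308 Pa

Scale height: H = RT/g = 190 × 197 / 3.713 = 10081 m.
Barometric formula: P = P₀ exp(−z/H).
z/H = 7736.0/10081 = 0.76738; exp(−0.76738) = 0.46423.
P = 662.6 × 0.46423 = 307.60 Pa.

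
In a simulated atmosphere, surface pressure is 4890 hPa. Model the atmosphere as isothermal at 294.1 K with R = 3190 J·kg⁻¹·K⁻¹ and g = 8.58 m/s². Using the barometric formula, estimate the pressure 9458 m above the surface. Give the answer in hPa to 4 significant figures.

P ≈ 4485 hPa

Scale height: H = RT/g = 3190 × 294.1 / 8.58 = 109340 m.
Barometric formula: P = P₀ exp(−z/H).
z/H = 9458.0/109340 = 0.086501; exp(−0.086501) = 0.91713.
P = 4890 × 0.91713 = 4484.8 hPa.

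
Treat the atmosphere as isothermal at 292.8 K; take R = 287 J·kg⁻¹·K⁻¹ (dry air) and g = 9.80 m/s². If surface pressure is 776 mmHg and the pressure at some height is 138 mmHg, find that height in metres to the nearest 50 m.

Scale height: H = RT/g = 287 × 292.8 / 9.80 = 8574.9 m.
Invert the barometric formula: z = H ln(P₀/P).
P₀/P = 776/138 = 5.6232; ln(5.6232) = 1.7269.
z = 8574.9 × 1.7269 = 14808 m.

z ≈ 14800 m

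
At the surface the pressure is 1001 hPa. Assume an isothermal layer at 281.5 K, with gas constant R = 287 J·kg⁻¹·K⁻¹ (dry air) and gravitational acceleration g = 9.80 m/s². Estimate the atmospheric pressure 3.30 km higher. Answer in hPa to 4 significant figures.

P ≈ 670.8 hPa

Scale height: H = RT/g = 287 × 281.5 / 9.80 = 8243.9 m.
Barometric formula: P = P₀ exp(−z/H).
z/H = 3300.0/8243.9 = 0.40030; exp(−0.40030) = 0.67012.
P = 1001 × 0.67012 = 670.79 hPa.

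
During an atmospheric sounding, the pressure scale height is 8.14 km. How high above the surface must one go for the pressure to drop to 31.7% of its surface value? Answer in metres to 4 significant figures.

z ≈ 9352 m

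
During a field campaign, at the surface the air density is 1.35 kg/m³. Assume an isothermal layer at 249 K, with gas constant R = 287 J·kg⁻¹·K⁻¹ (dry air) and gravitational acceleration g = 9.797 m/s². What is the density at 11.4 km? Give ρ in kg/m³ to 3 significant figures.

Scale height: H = RT/g = 287 × 249 / 9.797 = 7294.4 m.
In an isothermal atmosphere, density decays like pressure: ρ = ρ₀ exp(−z/H).
z/H = 11400/7294.4 = 1.5628; exp(−1.5628) = 0.20955.
ρ = 1.35 × 0.20955 = 0.28289 kg/m³.

ρ ≈ 0.283 kg/m³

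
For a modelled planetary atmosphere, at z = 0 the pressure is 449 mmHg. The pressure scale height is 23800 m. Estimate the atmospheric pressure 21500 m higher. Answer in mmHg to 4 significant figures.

P ≈ 181.9 mmHg

Barometric formula: P = P₀ exp(−z/H).
z/H = 21500/23800 = 0.90336; exp(−0.90336) = 0.40521.
P = 449 × 0.40521 = 181.94 mmHg.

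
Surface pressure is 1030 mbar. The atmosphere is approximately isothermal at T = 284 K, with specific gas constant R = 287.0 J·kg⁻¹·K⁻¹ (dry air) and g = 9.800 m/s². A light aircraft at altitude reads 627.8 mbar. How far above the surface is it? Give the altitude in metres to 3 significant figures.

z ≈ 4120 m

Scale height: H = RT/g = 287.0 × 284 / 9.800 = 8317.1 m.
Invert the barometric formula: z = H ln(P₀/P).
P₀/P = 1030/627.8 = 1.6406; ln(1.6406) = 0.49506.
z = 8317.1 × 0.49506 = 4117.5 m.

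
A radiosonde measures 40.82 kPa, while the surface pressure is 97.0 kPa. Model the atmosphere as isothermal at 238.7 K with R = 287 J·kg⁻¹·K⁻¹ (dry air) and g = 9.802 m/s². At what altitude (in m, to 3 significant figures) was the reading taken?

Scale height: H = RT/g = 287 × 238.7 / 9.802 = 6989.1 m.
Invert the barometric formula: z = H ln(P₀/P).
P₀/P = 97.0/40.82 = 2.3763; ln(2.3763) = 0.86554.
z = 6989.1 × 0.86554 = 6049.3 m.

z ≈ 6050 m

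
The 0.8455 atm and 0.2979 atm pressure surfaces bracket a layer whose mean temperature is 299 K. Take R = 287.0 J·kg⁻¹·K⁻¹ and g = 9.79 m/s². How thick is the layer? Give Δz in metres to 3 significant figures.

Hypsometric equation: Δz = (R T̄/g) ln(P₁/P₂).
R T̄/g = 287.0 × 299 / 9.79 = 8765.4 m.
ln(0.8455/0.2979) = ln(2.8382) = 1.0432.
Δz = 8765.4 × 1.0432 = 9144.1 m.

Δz ≈ 9140 m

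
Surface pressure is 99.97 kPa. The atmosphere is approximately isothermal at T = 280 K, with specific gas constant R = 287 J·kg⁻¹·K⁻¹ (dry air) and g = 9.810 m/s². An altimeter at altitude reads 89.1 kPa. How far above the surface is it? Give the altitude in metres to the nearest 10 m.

Scale height: H = RT/g = 287 × 280 / 9.810 = 8191.6 m.
Invert the barometric formula: z = H ln(P₀/P).
P₀/P = 99.97/89.1 = 1.1220; ln(1.1220) = 0.11511.
z = 8191.6 × 0.11511 = 942.94 m.

z ≈ 940 m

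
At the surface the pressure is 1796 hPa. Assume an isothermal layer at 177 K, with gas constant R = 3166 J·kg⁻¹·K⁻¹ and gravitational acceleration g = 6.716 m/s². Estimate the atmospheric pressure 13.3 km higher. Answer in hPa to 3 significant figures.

Scale height: H = RT/g = 3166 × 177 / 6.716 = 83440 m.
Barometric formula: P = P₀ exp(−z/H).
z/H = 13300/83440 = 0.15940; exp(−0.15940) = 0.85266.
P = 1796 × 0.85266 = 1531.4 hPa.

P ≈ 1530 hPa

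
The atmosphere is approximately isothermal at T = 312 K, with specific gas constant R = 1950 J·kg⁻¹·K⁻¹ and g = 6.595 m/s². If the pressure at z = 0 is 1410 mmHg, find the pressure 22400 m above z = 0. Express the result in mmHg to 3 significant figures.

P ≈ 1110 mmHg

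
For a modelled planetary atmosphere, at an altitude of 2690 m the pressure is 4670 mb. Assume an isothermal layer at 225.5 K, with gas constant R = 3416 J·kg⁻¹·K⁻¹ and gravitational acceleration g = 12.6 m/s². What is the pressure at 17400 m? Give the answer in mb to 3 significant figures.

Scale height: H = RT/g = 3416 × 225.5 / 12.6 = 61136 m.
Between two levels, P₂ = P₁ exp(−Δz/H) with Δz = z₂ − z₁.
Δz = 17400 − 2690.0 = 14710 m; Δz/H = 14710/61136 = 0.24061.
P₂ = 4670 × exp(−0.24061) = 4670 × 0.78615 = 3671.3 mb.

P ≈ 3670 mb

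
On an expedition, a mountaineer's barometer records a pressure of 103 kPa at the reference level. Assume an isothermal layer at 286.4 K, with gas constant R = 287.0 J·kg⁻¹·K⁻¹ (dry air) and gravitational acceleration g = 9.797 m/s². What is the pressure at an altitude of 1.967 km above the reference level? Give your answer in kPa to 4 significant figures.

P ≈ 81.47 kPa

Scale height: H = RT/g = 287.0 × 286.4 / 9.797 = 8390.0 m.
Barometric formula: P = P₀ exp(−z/H).
z/H = 1967.0/8390.0 = 0.23445; exp(−0.23445) = 0.79101.
P = 103 × 0.79101 = 81.474 kPa.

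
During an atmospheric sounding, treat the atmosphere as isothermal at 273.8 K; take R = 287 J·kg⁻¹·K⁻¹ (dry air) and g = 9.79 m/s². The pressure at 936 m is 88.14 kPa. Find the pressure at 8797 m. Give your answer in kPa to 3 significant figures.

Scale height: H = RT/g = 287 × 273.8 / 9.79 = 8026.6 m.
Between two levels, P₂ = P₁ exp(−Δz/H) with Δz = z₂ − z₁.
Δz = 8797.0 − 936.00 = 7861.0 m; Δz/H = 7861.0/8026.6 = 0.97937.
P₂ = 88.14 × exp(−0.97937) = 88.14 × 0.37555 = 33.101 kPa.

P ≈ 33.1 kPa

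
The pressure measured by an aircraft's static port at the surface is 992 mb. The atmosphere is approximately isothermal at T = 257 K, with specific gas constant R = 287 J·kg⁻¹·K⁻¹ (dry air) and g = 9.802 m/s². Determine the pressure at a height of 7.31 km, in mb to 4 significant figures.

P ≈ 375.5 mb

Scale height: H = RT/g = 287 × 257 / 9.802 = 7524.9 m.
Barometric formula: P = P₀ exp(−z/H).
z/H = 7310.0/7524.9 = 0.97144; exp(−0.97144) = 0.37854.
P = 992 × 0.37854 = 375.51 mb.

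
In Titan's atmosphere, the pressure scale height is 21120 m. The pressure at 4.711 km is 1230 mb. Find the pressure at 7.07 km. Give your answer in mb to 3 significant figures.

P ≈ 1100 mb

Between two levels, P₂ = P₁ exp(−Δz/H) with Δz = z₂ − z₁.
Δz = 7070.0 − 4711.0 = 2359.0 m; Δz/H = 2359.0/21120 = 0.11170.
P₂ = 1230 × exp(−0.11170) = 1230 × 0.89431 = 1100.0 mb.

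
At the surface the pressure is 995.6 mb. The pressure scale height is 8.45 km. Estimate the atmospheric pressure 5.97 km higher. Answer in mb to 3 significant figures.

P ≈ 491 mb

Barometric formula: P = P₀ exp(−z/H).
z/H = 5970.0/8450.0 = 0.70651; exp(−0.70651) = 0.49336.
P = 995.6 × 0.49336 = 491.19 mb.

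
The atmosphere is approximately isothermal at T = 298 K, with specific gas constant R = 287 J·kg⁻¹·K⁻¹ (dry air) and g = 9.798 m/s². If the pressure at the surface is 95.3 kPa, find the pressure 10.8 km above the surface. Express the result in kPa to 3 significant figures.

Scale height: H = RT/g = 287 × 298 / 9.798 = 8728.9 m.
Barometric formula: P = P₀ exp(−z/H).
z/H = 10800/8728.9 = 1.2373; exp(−1.2373) = 0.29017.
P = 95.3 × 0.29017 = 27.653 kPa.

P ≈ 27.7 kPa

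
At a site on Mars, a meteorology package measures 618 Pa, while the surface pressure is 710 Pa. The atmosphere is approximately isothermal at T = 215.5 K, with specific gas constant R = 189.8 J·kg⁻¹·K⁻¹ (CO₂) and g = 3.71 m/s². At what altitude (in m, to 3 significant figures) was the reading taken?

z ≈ 1530 m

Scale height: H = RT/g = 189.8 × 215.5 / 3.71 = 11025 m.
Invert the barometric formula: z = H ln(P₀/P).
P₀/P = 710/618 = 1.1489; ln(1.1489) = 0.13880.
z = 11025 × 0.13880 = 1530.3 m.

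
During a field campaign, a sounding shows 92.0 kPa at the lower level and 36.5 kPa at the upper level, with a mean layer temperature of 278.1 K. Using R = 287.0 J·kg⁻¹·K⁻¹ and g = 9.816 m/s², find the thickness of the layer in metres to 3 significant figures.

Hypsometric equation: Δz = (R T̄/g) ln(P₁/P₂).
R T̄/g = 287.0 × 278.1 / 9.816 = 8131.1 m.
ln(92.0/36.5) = ln(2.5205) = 0.92446.
Δz = 8131.1 × 0.92446 = 7516.9 m.

Δz ≈ 7520 m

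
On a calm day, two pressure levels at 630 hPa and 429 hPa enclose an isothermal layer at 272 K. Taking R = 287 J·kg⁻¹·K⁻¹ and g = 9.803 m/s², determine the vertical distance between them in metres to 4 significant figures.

Δz ≈ 3060 m

Hypsometric equation: Δz = (R T̄/g) ln(P₁/P₂).
R T̄/g = 287 × 272 / 9.803 = 7963.3 m.
ln(630/429) = ln(1.4685) = 0.38424.
Δz = 7963.3 × 0.38424 = 3059.8 m.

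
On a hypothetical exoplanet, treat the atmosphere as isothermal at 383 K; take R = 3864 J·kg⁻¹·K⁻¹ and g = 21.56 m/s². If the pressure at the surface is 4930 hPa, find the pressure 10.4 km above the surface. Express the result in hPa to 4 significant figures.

P ≈ 4237 hPa

Scale height: H = RT/g = 3864 × 383 / 21.56 = 68642 m.
Barometric formula: P = P₀ exp(−z/H).
z/H = 10400/68642 = 0.15151; exp(−0.15151) = 0.85941.
P = 4930 × 0.85941 = 4236.9 hPa.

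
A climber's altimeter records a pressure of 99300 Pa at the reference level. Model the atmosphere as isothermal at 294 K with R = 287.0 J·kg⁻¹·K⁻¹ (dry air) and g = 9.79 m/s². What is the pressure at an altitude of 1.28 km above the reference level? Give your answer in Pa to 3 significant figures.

Scale height: H = RT/g = 287.0 × 294 / 9.79 = 8618.8 m.
Barometric formula: P = P₀ exp(−z/H).
z/H = 1280.0/8618.8 = 0.14851; exp(−0.14851) = 0.86199.
P = 99300 × 0.86199 = 85596 Pa.

P ≈ 85600 Pa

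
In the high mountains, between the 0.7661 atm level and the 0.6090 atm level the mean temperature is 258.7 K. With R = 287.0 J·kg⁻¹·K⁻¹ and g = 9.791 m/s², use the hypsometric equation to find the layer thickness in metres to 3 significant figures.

Hypsometric equation: Δz = (R T̄/g) ln(P₁/P₂).
R T̄/g = 287.0 × 258.7 / 9.791 = 7583.2 m.
ln(0.7661/0.6090) = ln(1.2580) = 0.22952.
Δz = 7583.2 × 0.22952 = 1740.5 m.

Δz ≈ 1740 m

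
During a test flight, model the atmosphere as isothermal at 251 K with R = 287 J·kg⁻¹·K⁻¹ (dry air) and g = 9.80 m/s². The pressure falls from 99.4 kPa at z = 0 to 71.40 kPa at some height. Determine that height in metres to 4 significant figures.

z ≈ 2432 m

Scale height: H = RT/g = 287 × 251 / 9.80 = 7350.7 m.
Invert the barometric formula: z = H ln(P₀/P).
P₀/P = 99.4/71.40 = 1.3922; ln(1.3922) = 0.33089.
z = 7350.7 × 0.33089 = 2432.3 m.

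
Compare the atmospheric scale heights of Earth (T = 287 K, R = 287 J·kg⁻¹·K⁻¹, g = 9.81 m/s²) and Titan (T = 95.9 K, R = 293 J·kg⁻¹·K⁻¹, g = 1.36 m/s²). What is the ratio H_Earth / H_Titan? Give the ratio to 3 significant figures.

H = RT/g for each body.
H_Earth = 287 × 287 / 9.81 = 8396.4 m.
H_Titan = 293 × 95.9 / 1.36 = 20661 m.
H_Earth/H_Titan = 8396.4/20661 = 0.40639.

H_Earth/H_Titan ≈ 0.406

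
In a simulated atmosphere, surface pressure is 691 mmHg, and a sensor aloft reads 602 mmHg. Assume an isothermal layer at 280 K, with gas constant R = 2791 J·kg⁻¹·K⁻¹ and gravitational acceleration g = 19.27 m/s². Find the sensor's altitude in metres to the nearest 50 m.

z ≈ 5600 m

Scale height: H = RT/g = 2791 × 280 / 19.27 = 40554 m.
Invert the barometric formula: z = H ln(P₀/P).
P₀/P = 691/602 = 1.1478; ln(1.1478) = 0.13785.
z = 40554 × 0.13785 = 5590.4 m.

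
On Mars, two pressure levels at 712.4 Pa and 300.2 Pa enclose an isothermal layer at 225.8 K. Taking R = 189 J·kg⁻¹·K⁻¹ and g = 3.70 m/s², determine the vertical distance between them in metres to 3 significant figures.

Hypsometric equation: Δz = (R T̄/g) ln(P₁/P₂).
R T̄/g = 189 × 225.8 / 3.70 = 11534 m.
ln(712.4/300.2) = ln(2.3731) = 0.86420.
Δz = 11534 × 0.86420 = 9967.7 m.

Δz ≈ 9970 m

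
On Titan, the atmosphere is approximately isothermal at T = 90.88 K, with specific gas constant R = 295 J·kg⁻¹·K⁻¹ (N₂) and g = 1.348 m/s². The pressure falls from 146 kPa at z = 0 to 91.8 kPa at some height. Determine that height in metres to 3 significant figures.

Scale height: H = RT/g = 295 × 90.88 / 1.348 = 19888 m.
Invert the barometric formula: z = H ln(P₀/P).
P₀/P = 146/91.8 = 1.5904; ln(1.5904) = 0.46399.
z = 19888 × 0.46399 = 9227.8 m.

z ≈ 9230 m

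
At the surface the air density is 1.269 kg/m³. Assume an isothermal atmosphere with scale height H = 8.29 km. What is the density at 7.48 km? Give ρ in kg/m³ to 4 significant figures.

In an isothermal atmosphere, density decays like pressure: ρ = ρ₀ exp(−z/H).
z/H = 7480.0/8290.0 = 0.90229; exp(−0.90229) = 0.40564.
ρ = 1.269 × 0.40564 = 0.51476 kg/m³.

ρ ≈ 0.5148 kg/m³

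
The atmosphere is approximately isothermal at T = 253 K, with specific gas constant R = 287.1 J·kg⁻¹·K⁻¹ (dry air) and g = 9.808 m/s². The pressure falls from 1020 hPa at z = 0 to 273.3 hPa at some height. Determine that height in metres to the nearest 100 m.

Scale height: H = RT/g = 287.1 × 253 / 9.808 = 7405.8 m.
Invert the barometric formula: z = H ln(P₀/P).
P₀/P = 1020/273.3 = 3.7322; ln(3.7322) = 1.3170.
z = 7405.8 × 1.3170 = 9753.4 m.

z ≈ 9800 m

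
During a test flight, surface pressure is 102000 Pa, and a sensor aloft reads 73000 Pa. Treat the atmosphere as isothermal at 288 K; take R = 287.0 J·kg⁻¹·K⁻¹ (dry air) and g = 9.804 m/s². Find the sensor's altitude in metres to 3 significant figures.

z ≈ 2820 m

Scale height: H = RT/g = 287.0 × 288 / 9.804 = 8430.8 m.
Invert the barometric formula: z = H ln(P₀/P).
P₀/P = 102000/73000 = 1.3973; ln(1.3973) = 0.33454.
z = 8430.8 × 0.33454 = 2820.4 m.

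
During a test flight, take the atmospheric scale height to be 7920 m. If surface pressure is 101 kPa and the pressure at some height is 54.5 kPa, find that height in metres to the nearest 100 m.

z ≈ 4900 m

Invert the barometric formula: z = H ln(P₀/P).
P₀/P = 101/54.5 = 1.8532; ln(1.8532) = 0.61691.
z = 7920.0 × 0.61691 = 4885.9 m.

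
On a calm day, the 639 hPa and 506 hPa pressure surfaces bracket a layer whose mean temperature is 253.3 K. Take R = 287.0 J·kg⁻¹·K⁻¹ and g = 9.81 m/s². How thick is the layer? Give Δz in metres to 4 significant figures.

Hypsometric equation: Δz = (R T̄/g) ln(P₁/P₂).
R T̄/g = 287.0 × 253.3 / 9.81 = 7410.5 m.
ln(639/506) = ln(1.2628) = 0.23333.
Δz = 7410.5 × 0.23333 = 1729.1 m.

Δz ≈ 1729 m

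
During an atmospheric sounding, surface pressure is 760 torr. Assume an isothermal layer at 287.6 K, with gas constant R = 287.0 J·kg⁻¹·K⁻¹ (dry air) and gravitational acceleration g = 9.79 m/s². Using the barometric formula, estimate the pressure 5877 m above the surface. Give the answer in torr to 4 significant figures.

P ≈ 378.5 torr

Scale height: H = RT/g = 287.0 × 287.6 / 9.79 = 8431.2 m.
Barometric formula: P = P₀ exp(−z/H).
z/H = 5877.0/8431.2 = 0.69705; exp(−0.69705) = 0.49805.
P = 760 × 0.49805 = 378.52 torr.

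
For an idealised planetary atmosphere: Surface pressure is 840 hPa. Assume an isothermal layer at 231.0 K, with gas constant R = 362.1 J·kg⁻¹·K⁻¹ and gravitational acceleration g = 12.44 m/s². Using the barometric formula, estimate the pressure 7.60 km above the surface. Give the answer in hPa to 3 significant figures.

P ≈ 271 hPa

Scale height: H = RT/g = 362.1 × 231.0 / 12.44 = 6723.9 m.
Barometric formula: P = P₀ exp(−z/H).
z/H = 7600.0/6723.9 = 1.1303; exp(−1.1303) = 0.32294.
P = 840 × 0.32294 = 271.27 hPa.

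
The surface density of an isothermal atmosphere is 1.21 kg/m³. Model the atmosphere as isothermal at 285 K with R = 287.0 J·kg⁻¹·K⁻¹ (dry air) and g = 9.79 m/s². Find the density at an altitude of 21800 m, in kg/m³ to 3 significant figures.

ρ ≈ 0.0890 kg/m³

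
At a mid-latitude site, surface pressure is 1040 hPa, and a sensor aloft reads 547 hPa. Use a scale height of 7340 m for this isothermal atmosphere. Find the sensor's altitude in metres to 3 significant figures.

z ≈ 4720 m

Invert the barometric formula: z = H ln(P₀/P).
P₀/P = 1040/547 = 1.9013; ln(1.9013) = 0.64254.
z = 7340.0 × 0.64254 = 4716.2 m.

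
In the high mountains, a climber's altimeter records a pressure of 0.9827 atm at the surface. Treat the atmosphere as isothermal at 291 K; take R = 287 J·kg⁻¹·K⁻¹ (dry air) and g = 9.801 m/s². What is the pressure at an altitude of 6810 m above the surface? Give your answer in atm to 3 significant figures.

P ≈ 0.442 atm

Scale height: H = RT/g = 287 × 291 / 9.801 = 8521.3 m.
Barometric formula: P = P₀ exp(−z/H).
z/H = 6810.0/8521.3 = 0.79917; exp(−0.79917) = 0.44970.
P = 0.9827 × 0.44970 = 0.44192 atm.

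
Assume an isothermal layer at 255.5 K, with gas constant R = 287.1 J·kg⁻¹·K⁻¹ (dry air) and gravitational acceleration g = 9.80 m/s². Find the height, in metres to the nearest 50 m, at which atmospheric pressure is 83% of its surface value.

z ≈ 1400 m

Scale height: H = RT/g = 287.1 × 255.5 / 9.80 = 7485.1 m.
Set P/P₀ = exp(−z/H) = 0.83, so z = −H ln(0.83).
−ln(0.83) = 0.18633; z = 7485.1 × 0.18633 = 1394.7 m.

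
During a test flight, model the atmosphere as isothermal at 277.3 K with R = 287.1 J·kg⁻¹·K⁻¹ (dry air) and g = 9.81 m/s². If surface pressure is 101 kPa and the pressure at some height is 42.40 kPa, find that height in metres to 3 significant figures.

z ≈ 7040 m

Scale height: H = RT/g = 287.1 × 277.3 / 9.81 = 8115.5 m.
Invert the barometric formula: z = H ln(P₀/P).
P₀/P = 101/42.40 = 2.3821; ln(2.3821) = 0.86798.
z = 8115.5 × 0.86798 = 7044.1 m.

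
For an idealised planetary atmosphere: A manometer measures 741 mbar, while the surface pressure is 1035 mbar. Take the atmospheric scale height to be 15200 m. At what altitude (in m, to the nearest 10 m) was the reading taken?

z ≈ 5080 m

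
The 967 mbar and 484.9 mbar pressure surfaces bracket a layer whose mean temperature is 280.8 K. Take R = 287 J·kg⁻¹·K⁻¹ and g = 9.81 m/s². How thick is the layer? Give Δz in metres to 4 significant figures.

Hypsometric equation: Δz = (R T̄/g) ln(P₁/P₂).
R T̄/g = 287 × 280.8 / 9.81 = 8215.0 m.
ln(967/484.9) = ln(1.9942) = 0.69024.
Δz = 8215.0 × 0.69024 = 5670.3 m.

Δz ≈ 5670 m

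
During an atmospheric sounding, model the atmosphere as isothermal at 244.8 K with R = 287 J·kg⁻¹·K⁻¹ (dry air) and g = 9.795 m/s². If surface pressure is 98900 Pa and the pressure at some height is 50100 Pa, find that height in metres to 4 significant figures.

Scale height: H = RT/g = 287 × 244.8 / 9.795 = 7172.8 m.
Invert the barometric formula: z = H ln(P₀/P).
P₀/P = 98900/50100 = 1.9741; ln(1.9741) = 0.68011.
z = 7172.8 × 0.68011 = 4878.3 m.

z ≈ 4878 m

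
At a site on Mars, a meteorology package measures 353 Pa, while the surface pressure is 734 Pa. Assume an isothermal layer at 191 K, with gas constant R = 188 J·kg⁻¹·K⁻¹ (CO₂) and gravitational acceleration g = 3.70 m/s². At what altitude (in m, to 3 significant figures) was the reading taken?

Scale height: H = RT/g = 188 × 191 / 3.70 = 9704.9 m.
Invert the barometric formula: z = H ln(P₀/P).
P₀/P = 734/353 = 2.0793; ln(2.0793) = 0.73203.
z = 9704.9 × 0.73203 = 7104.3 m.

z ≈ 7100 m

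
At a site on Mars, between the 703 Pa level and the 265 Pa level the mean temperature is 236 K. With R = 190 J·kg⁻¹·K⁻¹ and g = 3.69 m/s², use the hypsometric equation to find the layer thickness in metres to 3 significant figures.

Hypsometric equation: Δz = (R T̄/g) ln(P₁/P₂).
R T̄/g = 190 × 236 / 3.69 = 12152 m.
ln(703/265) = ln(2.6528) = 0.97562.
Δz = 12152 × 0.97562 = 11856 m.

Δz ≈ 11900 m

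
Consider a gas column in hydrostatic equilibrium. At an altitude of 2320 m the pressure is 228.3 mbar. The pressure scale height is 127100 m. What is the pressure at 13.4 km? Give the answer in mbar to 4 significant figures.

Between two levels, P₂ = P₁ exp(−Δz/H) with Δz = z₂ − z₁.
Δz = 13400 − 2320.0 = 11080 m; Δz/H = 11080/127100 = 0.087175.
P₂ = 228.3 × exp(−0.087175) = 228.3 × 0.91652 = 209.24 mbar.

P ≈ 209.2 mbar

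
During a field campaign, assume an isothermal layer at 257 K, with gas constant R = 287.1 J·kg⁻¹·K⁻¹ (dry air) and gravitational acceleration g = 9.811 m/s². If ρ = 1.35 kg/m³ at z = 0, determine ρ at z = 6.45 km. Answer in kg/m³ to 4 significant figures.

ρ ≈ 0.5726 kg/m³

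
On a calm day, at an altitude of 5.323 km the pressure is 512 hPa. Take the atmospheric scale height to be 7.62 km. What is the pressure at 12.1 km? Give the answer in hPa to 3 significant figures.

Between two levels, P₂ = P₁ exp(−Δz/H) with Δz = z₂ − z₁.
Δz = 12100 − 5323.0 = 6777.0 m; Δz/H = 6777.0/7620.0 = 0.88937.
P₂ = 512 × exp(−0.88937) = 512 × 0.41091 = 210.39 hPa.

P ≈ 210 hPa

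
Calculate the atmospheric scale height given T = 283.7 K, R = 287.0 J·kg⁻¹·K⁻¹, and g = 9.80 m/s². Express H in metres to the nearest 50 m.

The scale height of an isothermal atmosphere is H = RT/g.
H = 287.0 × 283.7 / 9.80 = 81422/9.80 = 8308.4 m.

H ≈ 8300 m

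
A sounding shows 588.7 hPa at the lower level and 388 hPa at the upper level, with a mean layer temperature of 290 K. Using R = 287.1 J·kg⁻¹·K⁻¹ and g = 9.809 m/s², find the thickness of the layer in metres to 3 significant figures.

Δz ≈ 3540 m

Hypsometric equation: Δz = (R T̄/g) ln(P₁/P₂).
R T̄/g = 287.1 × 290 / 9.809 = 8488.0 m.
ln(588.7/388) = ln(1.5173) = 0.41693.
Δz = 8488.0 × 0.41693 = 3538.9 m.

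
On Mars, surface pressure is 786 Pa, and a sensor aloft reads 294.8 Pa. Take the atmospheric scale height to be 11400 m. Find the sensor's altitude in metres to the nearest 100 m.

z ≈ 11200 m

Invert the barometric formula: z = H ln(P₀/P).
P₀/P = 786/294.8 = 2.6662; ln(2.6662) = 0.98065.
z = 11400 × 0.98065 = 11179 m.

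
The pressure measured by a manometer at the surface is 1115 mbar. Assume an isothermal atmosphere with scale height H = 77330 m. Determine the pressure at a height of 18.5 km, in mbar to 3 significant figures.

Barometric formula: P = P₀ exp(−z/H).
z/H = 18500/77330 = 0.23923; exp(−0.23923) = 0.78723.
P = 1115 × 0.78723 = 877.76 mbar.

P ≈ 878 mbar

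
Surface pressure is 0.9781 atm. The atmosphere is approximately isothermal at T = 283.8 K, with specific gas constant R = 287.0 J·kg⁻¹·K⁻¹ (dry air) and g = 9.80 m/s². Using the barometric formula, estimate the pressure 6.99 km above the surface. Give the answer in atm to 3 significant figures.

P ≈ 0.422 atm

Scale height: H = RT/g = 287.0 × 283.8 / 9.80 = 8311.3 m.
Barometric formula: P = P₀ exp(−z/H).
z/H = 6990.0/8311.3 = 0.84102; exp(−0.84102) = 0.43127.
P = 0.9781 × 0.43127 = 0.42183 atm.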